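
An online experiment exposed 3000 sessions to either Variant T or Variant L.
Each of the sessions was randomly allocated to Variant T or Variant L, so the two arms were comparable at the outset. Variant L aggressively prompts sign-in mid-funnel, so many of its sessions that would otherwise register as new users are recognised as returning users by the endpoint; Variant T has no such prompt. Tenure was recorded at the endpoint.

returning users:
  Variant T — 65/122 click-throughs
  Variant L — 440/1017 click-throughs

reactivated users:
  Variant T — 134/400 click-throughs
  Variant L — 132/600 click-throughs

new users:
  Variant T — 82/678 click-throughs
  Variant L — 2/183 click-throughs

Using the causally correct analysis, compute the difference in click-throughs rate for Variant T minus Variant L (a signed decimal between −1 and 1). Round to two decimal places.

-0.08

Variant T is higher inside every user tenure stratum but Variant L is higher in aggregate. Whether to stratify depends on how user tenure relates to the variant.
Stratifying would compare variants among sessions the variants themselves sorted into user tenure groups — a form of selection on an intermediate. The unconditioned pooled rates give the total causal effect.
The causal difference is the pooled difference: 0.234 − 0.319 = -0.085.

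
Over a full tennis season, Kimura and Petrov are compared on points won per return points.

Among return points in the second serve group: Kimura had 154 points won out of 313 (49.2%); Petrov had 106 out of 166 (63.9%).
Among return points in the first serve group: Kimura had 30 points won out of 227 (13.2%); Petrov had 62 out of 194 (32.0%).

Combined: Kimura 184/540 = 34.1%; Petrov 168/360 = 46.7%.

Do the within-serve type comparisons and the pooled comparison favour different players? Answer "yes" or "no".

no

Within each serve type level (second serve 49.2% vs 63.9%; first serve 13.2% vs 32.0%), Petrov has the higher rate every time. Pooled: 34.1% vs 46.7% — Petrov has the higher rate overall. They agree.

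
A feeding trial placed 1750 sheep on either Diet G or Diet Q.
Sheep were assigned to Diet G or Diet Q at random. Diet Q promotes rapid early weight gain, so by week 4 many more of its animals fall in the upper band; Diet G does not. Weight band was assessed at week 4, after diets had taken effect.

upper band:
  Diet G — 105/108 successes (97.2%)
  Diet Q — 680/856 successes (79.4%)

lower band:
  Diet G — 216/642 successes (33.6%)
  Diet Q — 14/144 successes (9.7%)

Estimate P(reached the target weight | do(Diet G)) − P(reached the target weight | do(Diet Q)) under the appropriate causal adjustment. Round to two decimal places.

Stratifying would compare diets among sheep the diets themselves sorted into week-4 weight band groups — a form of selection on an intermediate. The unconditioned pooled rates give the total causal effect.
The causal difference is the pooled difference: 0.428 − 0.694 = -0.266.

-0.27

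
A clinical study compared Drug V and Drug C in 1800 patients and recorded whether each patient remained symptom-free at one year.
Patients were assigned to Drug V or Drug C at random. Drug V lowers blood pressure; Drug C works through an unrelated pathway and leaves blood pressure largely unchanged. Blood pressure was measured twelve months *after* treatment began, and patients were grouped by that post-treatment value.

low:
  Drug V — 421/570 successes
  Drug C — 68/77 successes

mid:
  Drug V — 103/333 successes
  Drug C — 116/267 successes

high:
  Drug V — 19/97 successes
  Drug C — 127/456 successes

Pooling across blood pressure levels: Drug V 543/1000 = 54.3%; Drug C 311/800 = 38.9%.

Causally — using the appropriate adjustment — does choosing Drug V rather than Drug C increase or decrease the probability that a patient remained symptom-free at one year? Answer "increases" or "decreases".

The distribution of blood pressure is itself part of what the drug does — it is an intermediate outcome. Holding it fixed would remove that part of the effect; the total effect is the pooled difference.
Pooled: Drug V 54.3% vs Drug C 38.9%; Drug V is higher overall.

increases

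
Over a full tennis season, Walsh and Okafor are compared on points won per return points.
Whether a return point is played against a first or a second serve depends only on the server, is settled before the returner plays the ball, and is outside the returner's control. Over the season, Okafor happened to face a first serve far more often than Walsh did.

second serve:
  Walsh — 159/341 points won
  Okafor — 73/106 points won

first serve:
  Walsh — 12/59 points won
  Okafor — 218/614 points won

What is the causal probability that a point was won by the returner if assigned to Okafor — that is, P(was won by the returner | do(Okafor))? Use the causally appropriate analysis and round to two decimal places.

The stratified and pooled comparisons disagree (Okafor wins within each serve type; Walsh wins overall), so the answer turns on the causal role of serve type.
Nothing the player does changes serve type; the imbalance is an allocation artefact. With serve type also predicting the outcome, the pooled figure is confounded, and the within-stratum comparison is the causal one.
Standardising Okafor to the population serve type mix: 0.399·73/106 + 0.601·218/614 = 0.488.

0.49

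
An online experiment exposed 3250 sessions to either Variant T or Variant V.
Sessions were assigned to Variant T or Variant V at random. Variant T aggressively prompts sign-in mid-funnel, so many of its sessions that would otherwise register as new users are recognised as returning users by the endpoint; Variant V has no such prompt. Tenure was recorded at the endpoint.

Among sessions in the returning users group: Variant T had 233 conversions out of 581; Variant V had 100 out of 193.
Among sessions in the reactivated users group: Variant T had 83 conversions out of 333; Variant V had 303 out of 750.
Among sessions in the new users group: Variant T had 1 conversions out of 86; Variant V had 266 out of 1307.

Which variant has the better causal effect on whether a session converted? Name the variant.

Variant T

The user tenure-specific comparison favours Variant V throughout, but the pooled figures favour Variant T. The question is whether to condition on user tenure.
Because the variant influences user tenure, user tenure is a post-treatment mediator, not a confounder. Stratifying on it would bias the estimate; the causal effect is the crude pooled difference.
Pooled: Variant T 31.7% vs Variant V 29.7%; Variant T is higher overall.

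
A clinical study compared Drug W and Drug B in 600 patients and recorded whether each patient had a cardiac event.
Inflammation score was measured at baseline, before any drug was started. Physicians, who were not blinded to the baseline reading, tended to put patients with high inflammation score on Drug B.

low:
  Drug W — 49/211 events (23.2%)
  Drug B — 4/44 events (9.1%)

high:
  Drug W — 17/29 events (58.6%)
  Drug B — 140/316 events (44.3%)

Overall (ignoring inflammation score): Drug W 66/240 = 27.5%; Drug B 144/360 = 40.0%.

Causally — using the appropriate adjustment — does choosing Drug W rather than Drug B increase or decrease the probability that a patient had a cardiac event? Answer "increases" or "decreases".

The inflammation score-specific comparison favours Drug B throughout, but the pooled figures favour Drug W. The question is whether to condition on inflammation score.
The imbalance in inflammation score arose from how patients were allocated, not from anything the drug did; and inflammation score independently affects the outcome. The pooled gap is confounded — condition on inflammation score.
Within each level — low: 23.2% vs 9.1%; high: 58.6% vs 44.3% — Drug B is lower every time.

increases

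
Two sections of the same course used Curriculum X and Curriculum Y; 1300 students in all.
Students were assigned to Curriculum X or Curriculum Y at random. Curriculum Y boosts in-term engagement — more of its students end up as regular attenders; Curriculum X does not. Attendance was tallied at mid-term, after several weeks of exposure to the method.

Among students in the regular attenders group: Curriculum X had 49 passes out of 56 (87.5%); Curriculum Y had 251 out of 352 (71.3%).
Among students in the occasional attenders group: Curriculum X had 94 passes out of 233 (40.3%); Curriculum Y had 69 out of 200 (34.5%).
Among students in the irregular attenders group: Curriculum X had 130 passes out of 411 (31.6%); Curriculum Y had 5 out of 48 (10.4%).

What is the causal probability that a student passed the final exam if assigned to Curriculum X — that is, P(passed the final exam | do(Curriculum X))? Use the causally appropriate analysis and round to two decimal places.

The stratified and pooled comparisons disagree (Curriculum X wins within each mid-term attendance; Curriculum Y wins overall), so the answer turns on the causal role of mid-term attendance.
Stratifying would compare teaching methods among students the teaching methods themselves sorted into mid-term attendance groups — a form of selection on an intermediate. The unconditioned pooled rates give the total causal effect.
So P(outcome | do(Curriculum X)) is just the pooled rate for Curriculum X: 273/700 = 0.390.

0.39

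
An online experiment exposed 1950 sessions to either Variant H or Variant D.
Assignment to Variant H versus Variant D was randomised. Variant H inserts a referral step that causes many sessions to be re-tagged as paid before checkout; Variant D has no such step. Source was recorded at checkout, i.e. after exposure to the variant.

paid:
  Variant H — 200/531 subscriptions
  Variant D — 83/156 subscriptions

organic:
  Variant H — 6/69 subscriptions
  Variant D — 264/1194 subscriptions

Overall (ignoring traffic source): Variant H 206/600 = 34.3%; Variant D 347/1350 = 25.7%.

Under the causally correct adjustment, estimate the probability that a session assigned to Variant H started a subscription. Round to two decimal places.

Traffic source here is a post-treatment variable shaped by the variant; conditioning on it would introduce bias rather than remove it. The overall comparison is the causal one.
So P(outcome | do(Variant H)) is just the pooled rate for Variant H: 206/600 = 0.343.

0.34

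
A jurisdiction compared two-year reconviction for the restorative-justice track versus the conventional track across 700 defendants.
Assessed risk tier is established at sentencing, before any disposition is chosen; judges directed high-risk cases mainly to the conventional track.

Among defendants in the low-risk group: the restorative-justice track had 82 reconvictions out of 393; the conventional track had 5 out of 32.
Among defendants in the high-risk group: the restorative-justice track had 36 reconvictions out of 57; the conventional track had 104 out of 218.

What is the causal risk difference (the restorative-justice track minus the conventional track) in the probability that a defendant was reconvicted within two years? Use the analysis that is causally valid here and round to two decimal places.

+0.09

The assessed risk tier-specific comparison favours the conventional track throughout, but the pooled figures favour the restorative-justice track. The question is whether to condition on assessed risk tier.
Nothing the disposition does changes assessed risk tier; the imbalance is an allocation artefact. With assessed risk tier also predicting the outcome, the pooled figure is confounded, and the within-stratum comparison is the causal one.
Adjusting over the population distribution of assessed risk tier: 0.607·(0.209−0.156) + 0.393·(0.632−0.477) = +0.093.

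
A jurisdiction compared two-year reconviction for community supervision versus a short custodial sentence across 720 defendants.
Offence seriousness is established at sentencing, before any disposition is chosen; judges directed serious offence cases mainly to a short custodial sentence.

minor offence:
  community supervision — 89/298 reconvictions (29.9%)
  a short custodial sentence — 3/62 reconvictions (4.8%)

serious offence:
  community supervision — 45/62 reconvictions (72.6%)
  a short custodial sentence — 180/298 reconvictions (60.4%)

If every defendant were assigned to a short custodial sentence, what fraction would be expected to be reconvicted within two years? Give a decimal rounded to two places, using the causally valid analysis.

0.33

Nothing the disposition does changes offence seriousness; the imbalance is an allocation artefact. With offence seriousness also predicting the outcome, the pooled figure is confounded, and the within-stratum comparison is the causal one.
Standardising a short custodial sentence to the population offence seriousness mix: 0.500·3/62 + 0.500·180/298 = 0.326.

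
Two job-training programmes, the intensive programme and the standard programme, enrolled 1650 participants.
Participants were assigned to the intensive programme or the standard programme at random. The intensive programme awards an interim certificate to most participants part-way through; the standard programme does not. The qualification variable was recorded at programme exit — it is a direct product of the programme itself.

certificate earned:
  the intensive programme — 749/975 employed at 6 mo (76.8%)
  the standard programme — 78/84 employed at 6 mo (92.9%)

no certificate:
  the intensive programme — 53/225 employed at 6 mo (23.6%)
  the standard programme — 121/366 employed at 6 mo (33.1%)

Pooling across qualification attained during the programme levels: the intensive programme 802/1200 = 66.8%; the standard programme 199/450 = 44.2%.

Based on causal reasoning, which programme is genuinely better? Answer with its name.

the intensive programme

The stratified and pooled comparisons disagree (the standard programme wins within each qualification attained during the programme; the intensive programme wins overall), so the answer turns on the causal role of qualification attained during the programme.
Stratifying would compare programmes among participants the programmes themselves sorted into qualification attained during the programme groups — a form of selection on an intermediate. The unconditioned pooled rates give the total causal effect.
Pooled: the intensive programme 66.8% vs the standard programme 44.2%; the intensive programme is higher overall.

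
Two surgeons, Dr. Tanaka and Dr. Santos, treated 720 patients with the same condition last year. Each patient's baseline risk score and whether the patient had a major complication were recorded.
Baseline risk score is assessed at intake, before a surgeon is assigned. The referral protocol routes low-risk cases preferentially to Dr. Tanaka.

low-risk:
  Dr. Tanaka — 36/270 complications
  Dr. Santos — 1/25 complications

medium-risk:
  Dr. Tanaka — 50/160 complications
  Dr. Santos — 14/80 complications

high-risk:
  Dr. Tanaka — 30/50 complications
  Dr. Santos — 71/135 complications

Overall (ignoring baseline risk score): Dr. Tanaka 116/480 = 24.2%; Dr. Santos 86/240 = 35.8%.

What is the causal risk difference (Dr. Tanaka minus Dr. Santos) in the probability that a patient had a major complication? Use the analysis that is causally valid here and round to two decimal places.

+0.10

Baseline risk score is set before the surgeon has any effect — it is not caused by the surgeon — and it independently drives the outcome. That makes it a confounder, so the causal comparison is within baseline risk score levels.
Adjusting over the population distribution of baseline risk score: 0.410·(0.133−0.040) + 0.333·(0.312−0.175) + 0.257·(0.600−0.526) = +0.103.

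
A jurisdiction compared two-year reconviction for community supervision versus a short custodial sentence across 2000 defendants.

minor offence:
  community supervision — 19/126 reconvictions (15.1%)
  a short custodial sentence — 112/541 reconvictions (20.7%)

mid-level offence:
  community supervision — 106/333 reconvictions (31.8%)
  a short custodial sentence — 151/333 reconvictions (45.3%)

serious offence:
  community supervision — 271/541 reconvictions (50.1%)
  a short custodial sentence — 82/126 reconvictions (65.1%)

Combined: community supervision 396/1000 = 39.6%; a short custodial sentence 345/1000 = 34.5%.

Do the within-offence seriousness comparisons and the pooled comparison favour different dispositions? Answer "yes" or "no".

Within each offence seriousness level (minor offence 15.1% vs 20.7%; mid-level offence 31.8% vs 45.3%; serious offence 50.1% vs 65.1%), community supervision has the lower rate every time. Pooled: 39.6% vs 34.5% — a short custodial sentence has the lower rate overall. The two comparisons disagree.

yes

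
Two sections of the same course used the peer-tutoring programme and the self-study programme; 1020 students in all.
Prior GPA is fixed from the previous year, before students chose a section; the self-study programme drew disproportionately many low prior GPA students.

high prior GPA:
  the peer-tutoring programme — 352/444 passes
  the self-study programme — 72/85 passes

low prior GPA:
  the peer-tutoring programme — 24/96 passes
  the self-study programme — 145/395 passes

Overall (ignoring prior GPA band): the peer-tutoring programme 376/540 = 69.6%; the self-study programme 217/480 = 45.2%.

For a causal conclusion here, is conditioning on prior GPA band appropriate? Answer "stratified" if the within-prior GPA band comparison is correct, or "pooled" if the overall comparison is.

stratified

The prior GPA band-specific comparison favours the self-study programme throughout, but the pooled figures favour the peer-tutoring programme. The question is whether to condition on prior GPA band.
Prior GPA band differs across teaching methods for reasons unrelated to any effect of the teaching method itself, and it separately predicts the outcome — a classic confounder. We must compare within prior GPA band levels.
Within each level — high prior GPA: 79.3% vs 84.7%; low prior GPA: 25.0% vs 36.7% — the self-study programme is higher every time.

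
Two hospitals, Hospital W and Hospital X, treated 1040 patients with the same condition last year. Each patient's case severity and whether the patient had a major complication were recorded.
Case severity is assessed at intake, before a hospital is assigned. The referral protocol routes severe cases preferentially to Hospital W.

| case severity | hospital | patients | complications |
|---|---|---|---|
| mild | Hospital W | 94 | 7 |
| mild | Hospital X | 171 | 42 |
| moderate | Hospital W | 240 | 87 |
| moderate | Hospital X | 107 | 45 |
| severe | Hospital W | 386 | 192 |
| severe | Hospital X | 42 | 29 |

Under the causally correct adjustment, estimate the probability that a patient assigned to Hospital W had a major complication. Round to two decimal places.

0.34

The case severity-specific comparison favours Hospital W throughout, but the pooled figures favour Hospital X. The question is whether to condition on case severity.
Case severity is set before the hospital has any effect — it is not caused by the hospital — and it independently drives the outcome. That makes it a confounder, so the causal comparison is within case severity levels.
Standardising Hospital W to the population case severity mix: 0.255·7/94 + 0.334·87/240 + 0.412·192/386 = 0.345.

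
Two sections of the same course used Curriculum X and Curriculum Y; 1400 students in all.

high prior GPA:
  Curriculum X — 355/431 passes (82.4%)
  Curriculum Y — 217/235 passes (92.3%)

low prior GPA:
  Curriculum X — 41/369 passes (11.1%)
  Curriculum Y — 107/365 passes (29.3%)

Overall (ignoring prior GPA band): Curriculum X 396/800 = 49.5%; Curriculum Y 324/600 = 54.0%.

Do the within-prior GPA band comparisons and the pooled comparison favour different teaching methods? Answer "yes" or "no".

no

Within each prior GPA band level (high prior GPA 82.4% vs 92.3%; low prior GPA 11.1% vs 29.3%), Curriculum Y has the higher rate every time. Pooled: 49.5% vs 54.0% — Curriculum Y has the higher rate overall. They agree.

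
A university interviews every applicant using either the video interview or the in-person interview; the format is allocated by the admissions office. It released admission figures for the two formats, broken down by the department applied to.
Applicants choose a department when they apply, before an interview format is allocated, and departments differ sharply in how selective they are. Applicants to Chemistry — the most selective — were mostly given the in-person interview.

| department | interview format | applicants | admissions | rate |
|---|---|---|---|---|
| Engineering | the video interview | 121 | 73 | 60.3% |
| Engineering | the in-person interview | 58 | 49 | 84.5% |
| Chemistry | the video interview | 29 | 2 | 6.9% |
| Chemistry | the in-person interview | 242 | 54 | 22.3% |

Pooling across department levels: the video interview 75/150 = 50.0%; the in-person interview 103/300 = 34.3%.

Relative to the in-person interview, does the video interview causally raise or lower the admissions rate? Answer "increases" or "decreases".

Department satisfies the back-door criterion: it is not a descendant of the interview format, and it blocks the spurious path from interview format to outcome. Adjusting for it (i.e., using the within-department rates) gives the causal effect.
Within each level — Engineering: 60.3% vs 84.5%; Chemistry: 6.9% vs 22.3% — the in-person interview is higher every time.

decreases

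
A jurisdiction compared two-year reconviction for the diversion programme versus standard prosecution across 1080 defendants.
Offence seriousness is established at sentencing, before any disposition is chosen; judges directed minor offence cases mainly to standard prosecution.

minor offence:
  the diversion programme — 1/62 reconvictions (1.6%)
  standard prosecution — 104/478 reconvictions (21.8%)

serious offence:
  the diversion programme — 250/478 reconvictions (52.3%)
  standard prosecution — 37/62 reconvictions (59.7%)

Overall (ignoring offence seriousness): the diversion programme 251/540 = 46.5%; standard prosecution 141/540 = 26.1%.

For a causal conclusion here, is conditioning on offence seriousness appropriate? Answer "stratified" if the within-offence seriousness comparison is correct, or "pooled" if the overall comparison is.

stratified

Since offence seriousness is a pre-existing factor (not a product of the disposition) and it affects the outcome on its own, it is a confounder. The stratified rates, not the pooled rate, identify the causal effect.
Within each level — minor offence: 1.6% vs 21.8%; serious offence: 52.3% vs 59.7% — the diversion programme is lower every time.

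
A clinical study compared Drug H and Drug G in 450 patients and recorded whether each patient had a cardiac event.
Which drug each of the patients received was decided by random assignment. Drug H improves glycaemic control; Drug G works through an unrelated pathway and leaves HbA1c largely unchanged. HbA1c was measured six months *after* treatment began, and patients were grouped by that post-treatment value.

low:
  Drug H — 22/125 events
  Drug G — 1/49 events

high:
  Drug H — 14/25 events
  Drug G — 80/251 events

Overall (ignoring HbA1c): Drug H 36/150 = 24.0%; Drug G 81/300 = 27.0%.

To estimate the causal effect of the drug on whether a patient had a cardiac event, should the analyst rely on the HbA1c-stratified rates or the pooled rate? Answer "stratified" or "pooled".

pooled

Stratifying would compare drugs among patients the drugs themselves sorted into HbA1c groups — a form of selection on an intermediate. The unconditioned pooled rates give the total causal effect.
Pooled: Drug H 24.0% vs Drug G 27.0%; Drug H is lower overall.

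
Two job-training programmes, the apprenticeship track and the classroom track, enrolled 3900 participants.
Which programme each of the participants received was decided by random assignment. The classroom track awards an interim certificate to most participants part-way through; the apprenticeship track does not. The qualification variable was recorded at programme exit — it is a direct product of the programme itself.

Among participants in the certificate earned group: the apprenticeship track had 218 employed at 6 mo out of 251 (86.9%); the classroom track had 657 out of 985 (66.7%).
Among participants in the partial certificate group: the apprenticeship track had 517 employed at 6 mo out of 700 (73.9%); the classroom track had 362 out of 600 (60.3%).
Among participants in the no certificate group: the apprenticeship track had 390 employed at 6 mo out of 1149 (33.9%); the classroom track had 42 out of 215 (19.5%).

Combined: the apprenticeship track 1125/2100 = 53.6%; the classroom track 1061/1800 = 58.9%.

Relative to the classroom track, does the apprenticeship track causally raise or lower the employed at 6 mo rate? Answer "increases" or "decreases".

decreases

the apprenticeship track is higher inside every qualification attained during the programme stratum but the classroom track is higher in aggregate. Whether to stratify depends on how qualification attained during the programme relates to the programme.
Qualification attained during the programme here is a post-treatment variable shaped by the programme; conditioning on it would introduce bias rather than remove it. The overall comparison is the causal one.
Pooled: the apprenticeship track 53.6% vs the classroom track 58.9%; the classroom track is higher overall.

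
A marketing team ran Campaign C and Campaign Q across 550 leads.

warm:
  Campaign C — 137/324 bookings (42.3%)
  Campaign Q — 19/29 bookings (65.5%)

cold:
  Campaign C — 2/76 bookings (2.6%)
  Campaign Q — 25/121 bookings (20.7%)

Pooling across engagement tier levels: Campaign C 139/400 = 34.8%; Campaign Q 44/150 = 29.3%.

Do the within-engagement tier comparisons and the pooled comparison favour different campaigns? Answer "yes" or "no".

yes

Within each engagement tier level (warm 42.3% vs 65.5%; cold 2.6% vs 20.7%), Campaign Q has the higher rate every time. Pooled: 34.8% vs 29.3% — Campaign C has the higher rate overall. The two comparisons disagree.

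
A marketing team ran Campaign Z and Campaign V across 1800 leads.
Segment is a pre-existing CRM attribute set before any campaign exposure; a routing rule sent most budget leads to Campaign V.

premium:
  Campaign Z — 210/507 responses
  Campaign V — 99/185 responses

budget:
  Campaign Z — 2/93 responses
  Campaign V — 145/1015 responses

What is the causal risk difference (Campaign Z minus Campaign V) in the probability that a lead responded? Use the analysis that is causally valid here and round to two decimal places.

Within every customer segment level Campaign V has the higher rate, yet pooled Campaign Z does — Simpson's reversal.
The imbalance in customer segment arose from how leads were allocated, not from anything the campaign did; and customer segment independently affects the outcome. The pooled gap is confounded — condition on customer segment.
Adjusting over the population distribution of customer segment: 0.384·(0.414−0.535) + 0.616·(0.022−0.143) = -0.121.

-0.12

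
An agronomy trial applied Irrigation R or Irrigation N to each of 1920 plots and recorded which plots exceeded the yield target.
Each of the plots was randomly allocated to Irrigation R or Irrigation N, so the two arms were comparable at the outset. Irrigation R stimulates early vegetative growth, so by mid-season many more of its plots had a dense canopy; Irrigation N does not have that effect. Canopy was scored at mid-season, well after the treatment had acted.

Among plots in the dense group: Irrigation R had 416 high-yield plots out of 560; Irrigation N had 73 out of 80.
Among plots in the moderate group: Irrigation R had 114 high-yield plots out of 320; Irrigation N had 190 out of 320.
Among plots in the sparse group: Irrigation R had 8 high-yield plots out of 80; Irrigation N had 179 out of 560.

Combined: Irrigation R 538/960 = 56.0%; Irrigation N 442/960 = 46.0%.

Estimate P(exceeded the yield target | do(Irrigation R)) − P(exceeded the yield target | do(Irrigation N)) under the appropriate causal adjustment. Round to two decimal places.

The stratified and pooled comparisons disagree (Irrigation N wins within each mid-season canopy; Irrigation R wins overall), so the answer turns on the causal role of mid-season canopy.
Mid-season canopy here is a post-treatment variable shaped by the irrigation; conditioning on it would introduce bias rather than remove it. The overall comparison is the causal one.
The causal difference is the pooled difference: 0.560 − 0.460 = +0.100.

+0.10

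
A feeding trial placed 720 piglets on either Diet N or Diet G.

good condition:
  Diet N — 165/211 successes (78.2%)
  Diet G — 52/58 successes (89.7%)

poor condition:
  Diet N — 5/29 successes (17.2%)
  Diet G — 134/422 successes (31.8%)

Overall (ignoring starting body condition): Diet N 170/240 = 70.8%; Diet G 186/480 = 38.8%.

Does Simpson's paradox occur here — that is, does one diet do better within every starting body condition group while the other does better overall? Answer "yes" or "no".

Within each starting body condition level (good condition 78.2% vs 89.7%; poor condition 17.2% vs 31.8%), Diet G has the higher rate every time. Pooled: 70.8% vs 38.8% — Diet N has the higher rate overall. The two comparisons disagree.

yes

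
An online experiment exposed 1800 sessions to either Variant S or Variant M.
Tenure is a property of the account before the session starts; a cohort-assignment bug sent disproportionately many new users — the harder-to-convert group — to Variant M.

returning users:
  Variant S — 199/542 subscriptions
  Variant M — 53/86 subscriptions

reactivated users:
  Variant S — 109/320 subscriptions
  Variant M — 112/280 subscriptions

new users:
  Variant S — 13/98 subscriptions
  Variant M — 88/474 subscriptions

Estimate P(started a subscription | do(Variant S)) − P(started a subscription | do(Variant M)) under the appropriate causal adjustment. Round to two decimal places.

Nothing the variant does changes user tenure; the imbalance is an allocation artefact. With user tenure also predicting the outcome, the pooled figure is confounded, and the within-stratum comparison is the causal one.
Adjusting over the population distribution of user tenure: 0.349·(0.367−0.616) + 0.333·(0.341−0.400) + 0.318·(0.133−0.186) = -0.124.

-0.12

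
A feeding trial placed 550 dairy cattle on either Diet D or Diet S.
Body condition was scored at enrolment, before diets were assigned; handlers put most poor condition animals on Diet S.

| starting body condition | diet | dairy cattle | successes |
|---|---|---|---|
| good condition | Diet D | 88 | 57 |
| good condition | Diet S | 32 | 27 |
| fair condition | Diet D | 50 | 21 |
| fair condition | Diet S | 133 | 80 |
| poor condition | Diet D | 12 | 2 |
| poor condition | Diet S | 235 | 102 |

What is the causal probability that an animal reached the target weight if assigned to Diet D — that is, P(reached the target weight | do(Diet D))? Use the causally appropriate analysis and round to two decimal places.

The imbalance in starting body condition arose from how dairy cattle were allocated, not from anything the diet did; and starting body condition independently affects the outcome. The pooled gap is confounded — condition on starting body condition.
Standardising Diet D to the population starting body condition mix: 0.218·57/88 + 0.333·21/50 + 0.449·2/12 = 0.356.

0.36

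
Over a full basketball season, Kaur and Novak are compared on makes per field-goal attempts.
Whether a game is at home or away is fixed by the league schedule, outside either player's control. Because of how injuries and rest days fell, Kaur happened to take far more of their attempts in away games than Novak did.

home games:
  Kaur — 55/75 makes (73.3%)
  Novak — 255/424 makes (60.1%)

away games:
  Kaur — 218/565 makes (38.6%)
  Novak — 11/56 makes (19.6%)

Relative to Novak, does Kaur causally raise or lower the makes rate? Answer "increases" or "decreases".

Game venue differs across players for reasons unrelated to any effect of the player itself, and it separately predicts the outcome — a classic confounder. We must compare within game venue levels.
Within each level — home games: 73.3% vs 60.1%; away games: 38.6% vs 19.6% — Kaur is higher every time.

increases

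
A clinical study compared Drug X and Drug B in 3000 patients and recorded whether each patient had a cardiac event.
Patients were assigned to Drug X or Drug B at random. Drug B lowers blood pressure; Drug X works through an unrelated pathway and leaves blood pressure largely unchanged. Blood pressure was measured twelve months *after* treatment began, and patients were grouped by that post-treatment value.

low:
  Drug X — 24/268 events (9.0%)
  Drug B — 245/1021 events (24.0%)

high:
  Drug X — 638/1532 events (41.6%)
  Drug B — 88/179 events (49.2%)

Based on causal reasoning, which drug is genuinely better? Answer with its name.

The blood pressure-specific comparison favours Drug X throughout, but the pooled figures favour Drug B. The question is whether to condition on blood pressure.
Blood pressure is recorded after the drug and is itself shifted by it — it sits on the causal path from drug to outcome. Conditioning on a mediator would strip out part of the effect we want; the pooled comparison gives the total causal effect.
Pooled: Drug X 36.8% vs Drug B 27.8%; Drug B is lower overall.

Drug B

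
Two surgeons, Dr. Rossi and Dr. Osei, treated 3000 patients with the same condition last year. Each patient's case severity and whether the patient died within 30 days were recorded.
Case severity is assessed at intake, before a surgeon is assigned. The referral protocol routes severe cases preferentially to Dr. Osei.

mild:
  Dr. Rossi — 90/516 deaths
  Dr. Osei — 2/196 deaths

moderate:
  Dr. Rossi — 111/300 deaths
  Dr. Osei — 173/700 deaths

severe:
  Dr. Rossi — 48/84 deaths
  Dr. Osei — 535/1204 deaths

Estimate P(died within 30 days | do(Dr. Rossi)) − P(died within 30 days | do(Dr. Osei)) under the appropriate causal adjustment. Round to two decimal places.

+0.13

Dr. Osei is lower inside every case severity stratum but Dr. Rossi is lower in aggregate. Whether to stratify depends on how case severity relates to the surgeon.
Nothing the surgeon does changes case severity; the imbalance is an allocation artefact. With case severity also predicting the outcome, the pooled figure is confounded, and the within-stratum comparison is the causal one.
Adjusting over the population distribution of case severity: 0.237·(0.174−0.010) + 0.333·(0.370−0.247) + 0.429·(0.571−0.444) = +0.134.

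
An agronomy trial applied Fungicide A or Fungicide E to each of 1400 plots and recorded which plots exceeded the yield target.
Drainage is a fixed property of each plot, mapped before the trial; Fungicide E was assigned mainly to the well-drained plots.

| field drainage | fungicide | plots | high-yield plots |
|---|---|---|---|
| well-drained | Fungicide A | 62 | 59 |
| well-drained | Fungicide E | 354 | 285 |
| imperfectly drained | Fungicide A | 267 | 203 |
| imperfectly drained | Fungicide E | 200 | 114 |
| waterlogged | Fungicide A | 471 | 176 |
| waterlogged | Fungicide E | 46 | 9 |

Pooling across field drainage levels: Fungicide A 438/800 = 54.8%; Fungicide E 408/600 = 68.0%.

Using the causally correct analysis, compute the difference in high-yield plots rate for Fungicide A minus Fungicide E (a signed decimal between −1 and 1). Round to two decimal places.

+0.17

Here field drainage is a common cause — it drives both which fungicide a case falls under and the outcome. The crude comparison mixes populations; the stratum-specific rates are the causally relevant ones.
Adjusting over the population distribution of field drainage: 0.297·(0.952−0.805) + 0.334·(0.760−0.570) + 0.369·(0.374−0.196) = +0.173.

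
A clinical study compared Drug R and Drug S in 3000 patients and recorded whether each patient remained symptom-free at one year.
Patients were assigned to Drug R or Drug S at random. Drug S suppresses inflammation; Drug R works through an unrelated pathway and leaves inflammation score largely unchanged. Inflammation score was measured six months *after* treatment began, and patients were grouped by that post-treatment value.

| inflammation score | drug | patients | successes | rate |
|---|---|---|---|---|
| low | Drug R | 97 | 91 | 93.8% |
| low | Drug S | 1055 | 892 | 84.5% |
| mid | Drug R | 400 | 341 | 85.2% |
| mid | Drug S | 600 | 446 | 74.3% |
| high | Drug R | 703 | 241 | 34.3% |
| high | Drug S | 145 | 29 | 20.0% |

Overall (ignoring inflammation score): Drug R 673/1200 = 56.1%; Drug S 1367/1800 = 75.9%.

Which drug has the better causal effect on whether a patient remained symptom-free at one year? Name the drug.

Inflammation score is downstream of the drug. One should not condition on a consequence of treatment, so the overall rates are the right comparison.
Pooled: Drug R 56.1% vs Drug S 75.9%; Drug S is higher overall.

Drug S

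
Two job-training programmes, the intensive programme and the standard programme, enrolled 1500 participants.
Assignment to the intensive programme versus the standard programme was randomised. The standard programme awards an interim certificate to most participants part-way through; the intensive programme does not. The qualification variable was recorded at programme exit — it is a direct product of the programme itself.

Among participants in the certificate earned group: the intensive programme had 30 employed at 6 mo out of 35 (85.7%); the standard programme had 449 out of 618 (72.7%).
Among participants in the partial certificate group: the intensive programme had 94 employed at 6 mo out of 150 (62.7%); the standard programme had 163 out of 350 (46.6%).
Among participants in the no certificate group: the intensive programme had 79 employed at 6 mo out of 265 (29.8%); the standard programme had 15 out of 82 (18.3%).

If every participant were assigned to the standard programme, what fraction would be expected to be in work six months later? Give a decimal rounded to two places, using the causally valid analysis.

0.60

the intensive programme is higher inside every qualification attained during the programme stratum but the standard programme is higher in aggregate. Whether to stratify depends on how qualification attained during the programme relates to the programme.
Stratifying would compare programmes among participants the programmes themselves sorted into qualification attained during the programme groups — a form of selection on an intermediate. The unconditioned pooled rates give the total causal effect.
So P(outcome | do(the standard programme)) is just the pooled rate for the standard programme: 627/1050 = 0.597.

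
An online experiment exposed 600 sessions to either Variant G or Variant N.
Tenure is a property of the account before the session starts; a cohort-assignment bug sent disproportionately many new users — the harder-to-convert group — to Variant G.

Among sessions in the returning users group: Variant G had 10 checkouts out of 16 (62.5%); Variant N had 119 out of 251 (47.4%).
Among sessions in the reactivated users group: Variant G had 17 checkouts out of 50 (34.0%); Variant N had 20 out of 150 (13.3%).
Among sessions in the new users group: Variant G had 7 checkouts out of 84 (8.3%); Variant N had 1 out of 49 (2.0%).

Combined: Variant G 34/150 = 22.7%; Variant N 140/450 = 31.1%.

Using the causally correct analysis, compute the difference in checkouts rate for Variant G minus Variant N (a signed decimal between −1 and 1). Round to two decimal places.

+0.15

The stratified and pooled comparisons disagree (Variant G wins within each user tenure; Variant N wins overall), so the answer turns on the causal role of user tenure.
Here user tenure is a common cause — it drives both which variant a case falls under and the outcome. The crude comparison mixes populations; the stratum-specific rates are the causally relevant ones.
Adjusting over the population distribution of user tenure: 0.445·(0.625−0.474) + 0.333·(0.340−0.133) + 0.222·(0.083−0.020) = +0.150.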